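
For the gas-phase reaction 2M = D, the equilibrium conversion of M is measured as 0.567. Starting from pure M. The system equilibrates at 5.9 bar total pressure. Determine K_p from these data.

Take 1 mol M as basis and let X be its fractional conversion, so ξ = 0.5X.
At extent ξ: n_M = 1 − X; n_D = 0.5X.
Total moles n_T = 1 − 0.5X.
At X = 0.567: n_M = 0.433, n_D = 0.283, n_T = 0.717.
p_i = (n_i/n_T)·P. K_p = p_D / (p_M^2) = 0.184 bar^-1.

K_p = 0.184 bar^-1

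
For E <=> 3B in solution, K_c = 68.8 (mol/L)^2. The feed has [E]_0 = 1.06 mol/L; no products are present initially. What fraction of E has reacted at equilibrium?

X = 0.786

Let X = conversion of E; extent ξ = 1.06·X mol/L.
Concentrations: [E] = 1.06 − 1.06X; [B] = 3.18X.
K_c = [B]^3 / ([E]).
Solving K_c = 68.8 for X ∈ (0,1): X = 0.786.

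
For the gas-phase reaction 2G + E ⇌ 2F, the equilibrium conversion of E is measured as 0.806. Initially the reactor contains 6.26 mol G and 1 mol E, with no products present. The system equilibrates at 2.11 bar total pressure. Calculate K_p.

Take 1 mol E as basis and let X be its fractional conversion, so ξ = X.
Moles: n_G = 6.26 − 2X; n_E = 1 − X; n_F = 2X.
n_T = Σnᵢ = 7.26 − X.
At X = 0.806: n_G = 4.65, n_E = 0.194, n_F = 1.61, n_T = 6.45.
p_i = (n_i/n_T)·P. K_p = p_F^2 / (p_G^2 p_E) = 1.9 bar^-1.

K_p = 1.9 bar^-1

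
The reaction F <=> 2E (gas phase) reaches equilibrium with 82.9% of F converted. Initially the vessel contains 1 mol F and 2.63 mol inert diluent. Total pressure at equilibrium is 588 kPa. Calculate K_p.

Basis: 1 mol F initially; let X = conversion of F. Extent ξ = X.
Species balance: n_F = 1 − X; n_E = 2X; n_I = 2.63 (inert).
n_T = Σnᵢ = 3.63 + X.
At X = 0.829: n_F = 0.171, n_E = 1.66, n_T = 4.46.
p_i = (n_i/n_T)·P. K_p = p_E^2 / (p_F) = 2.12e+03 kPa.

K_p = 2.12e+03 kPa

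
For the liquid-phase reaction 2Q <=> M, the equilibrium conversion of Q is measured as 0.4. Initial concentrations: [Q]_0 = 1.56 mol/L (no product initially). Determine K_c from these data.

K_c = 0.356 L/mol

Let X = conversion of Q.
Concentrations: [Q] = 1.56 − 1.56X; [M] = 0.78X.
At X = 0.4: [Q] = 0.936, [M] = 0.312.
K_c = [M] / ([Q]^2) = 0.356 L/mol.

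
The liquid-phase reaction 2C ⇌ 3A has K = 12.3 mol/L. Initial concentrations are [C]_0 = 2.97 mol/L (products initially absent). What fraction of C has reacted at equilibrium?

X = 0.590

Let X = conversion of C; extent ξ = 2.97X/2 mol/L.
Concentrations: [C] = 2.97 − 2.97X; [A] = 4.46X.
K = [A]^3 / ([C]^2).
This equals 12.3 at X = 0.590 (the root in 0 < X < 1).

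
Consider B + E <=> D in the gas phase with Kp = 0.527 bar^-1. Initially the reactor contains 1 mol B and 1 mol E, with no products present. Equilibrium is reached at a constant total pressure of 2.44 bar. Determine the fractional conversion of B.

X = 0.339

Let X = conversion of B (basis 1 mol B); extent of reaction ξ = X.
Moles: n_B = 1 − X; n_E = 1 − X; n_D = X.
Total moles n_T = 2 − X.
With p_i = (n_i/n_T)P, Kp = p_D / (p_B p_E).
This yields a degree-2 equation in X; solving on (0,1), X = 0.339.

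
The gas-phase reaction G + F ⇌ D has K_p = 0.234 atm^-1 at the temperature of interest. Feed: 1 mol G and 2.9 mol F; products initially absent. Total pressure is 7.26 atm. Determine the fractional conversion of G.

X = 0.544

Let X = conversion of G (basis 1 mol G); extent of reaction ξ = X.
Species balance: n_G = 1 − X; n_F = 2.9 − X; n_D = X.
Total moles n_T = 3.9 − X.
y_i = n_i/n_T, p_i = y_i·P. K_p = p_D / (p_G p_F).
This yields a degree-2 equation in X; solving on (0,1), X = 0.544.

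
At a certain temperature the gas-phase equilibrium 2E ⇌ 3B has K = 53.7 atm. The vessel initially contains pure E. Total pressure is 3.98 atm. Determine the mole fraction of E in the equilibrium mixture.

Basis: 1 mol E initially; let X = conversion of E. Extent ξ = 0.5X.
Species balance: n_E = 1 − X; n_B = 1.5X.
n_T = Σnᵢ = 1 + 0.5X.
With p_i = (n_i/n_T)P, K = p_B^3 / (p_E^2).
This yields a degree-3 equation in X; solving on (0,1), X = 0.732.
Then n_E = 0.268, n_T = 1.37, so y_E = 0.196.

y_E = 0.196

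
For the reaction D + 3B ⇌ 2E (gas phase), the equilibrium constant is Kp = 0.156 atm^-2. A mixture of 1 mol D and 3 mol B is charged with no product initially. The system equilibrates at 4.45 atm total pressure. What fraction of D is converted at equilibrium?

Basis: 1 mol D initially; let X = conversion of D. Extent ξ = X.
Mole table: n_D = 1 − X; n_B = 3 − 3X; n_E = 2X.
Total moles n_T = 4 − 2X.
With p_i = (n_i/n_T)P, Kp = p_E^2 / (p_D p_B^3).
This yields a degree-4 equation in X; solving on (0,1), X = 0.448.

X = 0.448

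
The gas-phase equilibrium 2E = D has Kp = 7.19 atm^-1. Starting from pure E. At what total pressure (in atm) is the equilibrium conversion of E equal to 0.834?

P = 1.23 atm

Let X = conversion of E (basis 1 mol E); extent of reaction ξ = 0.5X.
Mole table: n_E = 1 − X; n_D = 0.5X.
n_T = Σnᵢ = 1 − 0.5X.
Kp = p_D / (p_E^2) with p_i = (n_i/n_T)·P.
At X = 0.834: the mole-fraction product g(X) = Π y_i^ν_i = 8.822. Since Kp = g(X)·P^{-1}, P = (g/Kp)^(1/1) = (8.822/7.19)^(1/1) = 1.23 atm.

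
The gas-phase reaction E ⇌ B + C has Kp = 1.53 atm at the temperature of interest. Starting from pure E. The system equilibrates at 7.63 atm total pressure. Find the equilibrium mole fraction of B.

Let X = conversion of E (basis 1 mol E); extent of reaction ξ = X.
At extent ξ: n_E = 1 − X; n_B = X; n_C = X.
Summing: n_T = 1 + X.
Mole fractions y_i = n_i/n_T; Kp = p_B p_C / (p_E) with p_i = y_i·P.
Equating to 1.53 atm and solving on 0 < X < 1: X = 0.409.
Then n_B = 0.409, n_T = 1.41, so y_B = 0.290.

y_B = 0.290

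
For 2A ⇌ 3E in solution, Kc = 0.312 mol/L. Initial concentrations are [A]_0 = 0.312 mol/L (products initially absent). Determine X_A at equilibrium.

X = 0.448

Let X = conversion of A; extent ξ = 0.312X/2 mol/L.
Concentrations: [A] = 0.312 − 0.312X; [E] = 0.468X.
Kc = [E]^3 / ([A]^2).
Equating to 0.312 mol/L: the physical root is X = 0.448.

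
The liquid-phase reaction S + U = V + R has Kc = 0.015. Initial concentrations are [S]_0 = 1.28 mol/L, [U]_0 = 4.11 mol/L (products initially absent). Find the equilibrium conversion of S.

Let X = conversion of S; extent ξ = 1.28·X mol/L.
Concentrations: [S] = 1.28 − 1.28X; [U] = 4.11 − 1.28X; [V] = 1.28X; [R] = 1.28X.
Kc = [V] [R] / ([S] [U]).
Solving Kc = 0.015 for X ∈ (0,1): X = 0.191.

X = 0.191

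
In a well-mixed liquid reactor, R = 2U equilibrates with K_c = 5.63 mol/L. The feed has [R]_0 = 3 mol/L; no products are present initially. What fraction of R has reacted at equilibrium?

Let X = conversion of R; extent ξ = 3·X mol/L.
Concentrations: [R] = 3 − 3X; [U] = 6X.
K_c = [U]^2 / ([R]).
Equating to 5.63 mol/L: the physical root is X = 0.489.

X = 0.489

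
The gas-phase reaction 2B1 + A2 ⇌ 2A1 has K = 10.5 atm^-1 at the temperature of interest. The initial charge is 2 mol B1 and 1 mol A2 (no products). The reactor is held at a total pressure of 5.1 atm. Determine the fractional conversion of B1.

Let X = conversion of B1 (basis 2 mol B1); extent of reaction ξ = X.
Moles: n_B1 = 2 − 2X; n_A2 = 1 − X; n_A1 = 2X.
Summing: n_T = 3 − X.
y_i = n_i/n_T, p_i = y_i·P. K = p_A1^2 / (p_B1^2 p_A2).
Substituting and setting equal to 10.5 atm^-1 gives a polynomial in X; the root in (0,1) is X = 0.720.

X = 0.720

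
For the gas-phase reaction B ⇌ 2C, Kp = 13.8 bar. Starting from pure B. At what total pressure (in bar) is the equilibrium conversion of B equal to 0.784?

P = 2.16 bar

Take 1 mol B as basis and let X be its fractional conversion, so ξ = X.
Mole table: n_B = 1 − X; n_C = 2X.
Total moles n_T = 1 + X.
Kp = p_C^2 / (p_B) with p_i = (n_i/n_T)·P.
At X = 0.784: the mole-fraction product g(X) = Π y_i^ν_i = 6.38. Since Kp = g(X)·P^{1}, P = (Kp/g)^(1/1) = (13.8/6.38)^(1/1) = 2.16 bar.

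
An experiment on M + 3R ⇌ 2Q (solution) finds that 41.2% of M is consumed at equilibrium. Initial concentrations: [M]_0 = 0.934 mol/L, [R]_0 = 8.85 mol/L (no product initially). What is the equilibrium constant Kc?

Kc = 0.00237 (mol/L)^-2

Let X = conversion of M.
Concentrations: [M] = 0.934 − 0.934X; [R] = 8.85 − 2.8X; [Q] = 1.87X.
At X = 0.412: [M] = 0.549, [R] = 7.7, [Q] = 0.77.
Kc = [Q]^2 / ([M] [R]^3) = 0.00237 (mol/L)^-2.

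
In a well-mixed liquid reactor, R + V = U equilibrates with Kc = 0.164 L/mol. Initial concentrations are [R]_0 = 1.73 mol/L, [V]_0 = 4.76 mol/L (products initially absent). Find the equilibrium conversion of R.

Let X = conversion of R; extent ξ = 1.73·X mol/L.
Concentrations: [R] = 1.73 − 1.73X; [V] = 4.76 − 1.73X; [U] = 1.73X.
Kc = [U] / ([R] [V]).
Setting equal to 0.164 and solving for X on (0,1) gives X = 0.400.

X = 0.400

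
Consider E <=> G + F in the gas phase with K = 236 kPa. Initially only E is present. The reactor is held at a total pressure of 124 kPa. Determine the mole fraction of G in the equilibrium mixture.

y_G = 0.447

Basis: 1 mol E initially; let X = conversion of E. Extent ξ = X.
At extent ξ: n_E = 1 − X; n_G = X; n_F = X.
Summing: n_T = 1 + X.
Mole fractions y_i = n_i/n_T; K = p_G p_F / (p_E) with p_i = y_i·P.
Equating to 236 kPa and solving on 0 < X < 1: X = 0.810.
Then n_G = 0.81, n_T = 1.81, so y_G = 0.447.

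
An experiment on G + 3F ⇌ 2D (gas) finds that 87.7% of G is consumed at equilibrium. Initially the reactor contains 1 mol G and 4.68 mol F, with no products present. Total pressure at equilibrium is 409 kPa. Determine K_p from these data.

Take 1 mol G as basis and let X be its fractional conversion, so ξ = X.
Moles: n_G = 1 − X; n_F = 4.68 − 3X; n_D = 2X.
n_T = Σnᵢ = 5.68 − 2X.
At X = 0.877: n_G = 0.123, n_F = 2.05, n_D = 1.75, n_T = 3.93.
p_i = (n_i/n_T)·P. K_p = p_D^2 / (p_G p_F^3) = 0.000268 kPa^-2.

K_p = 0.000268 kPa^-2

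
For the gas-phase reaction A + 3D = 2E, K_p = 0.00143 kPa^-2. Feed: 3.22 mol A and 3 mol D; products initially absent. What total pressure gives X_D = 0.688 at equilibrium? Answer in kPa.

Let X = conversion of D (basis 3 mol D); extent of reaction ξ = X.
At extent ξ: n_A = 3.22 − X; n_D = 3 − 3X; n_E = 2X.
Total moles n_T = 6.22 − 2X.
K_p = p_E^2 / (p_A p_D^3) with p_i = (n_i/n_T)·P.
At X = 0.688: the mole-fraction product g(X) = Π y_i^ν_i = 21.4. Since K_p = g(X)·P^{-2}, P = (g/K_p)^(1/2) = (21.4/0.00143)^(1/2) = 122 kPa.

P = 122 kPa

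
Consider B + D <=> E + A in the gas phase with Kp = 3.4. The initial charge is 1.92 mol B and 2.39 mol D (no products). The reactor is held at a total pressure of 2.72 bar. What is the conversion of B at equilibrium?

X = 0.716

Basis: 1.92 mol B initially; let X = conversion of B. Extent ξ = 1.92X.
Moles: n_B = 1.92 − 1.92X; n_D = 2.39 − 1.92X; n_E = 1.92X; n_A = 1.92X.
n_T stays at 4.31 (no change in mole number).
Mole fractions y_i = n_i/n_T; Kp = p_E p_A / (p_B p_D) with p_i = y_i·P.
Equating to 3.4 and solving on 0 < X < 1: X = 0.716.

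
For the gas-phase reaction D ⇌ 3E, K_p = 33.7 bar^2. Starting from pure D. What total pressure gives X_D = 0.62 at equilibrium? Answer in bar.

P = 3.16 bar

Take 1 mol D as basis and let X be its fractional conversion, so ξ = X.
Mole table: n_D = 1 − X; n_E = 3X.
n_T = Σnᵢ = 1 + 2X.
K_p = p_E^3 / (p_D) with p_i = (n_i/n_T)·P.
At X = 0.62: the mole-fraction product g(X) = Π y_i^ν_i = 3.375. Since K_p = g(X)·P^{2}, P = (K_p/g)^(1/2) = (33.7/3.375)^(1/2) = 3.16 bar.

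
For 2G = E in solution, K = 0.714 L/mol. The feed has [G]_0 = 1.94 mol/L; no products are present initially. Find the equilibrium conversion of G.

X = 0.553

Let X = conversion of G; extent ξ = 1.94X/2 mol/L.
Concentrations: [G] = 1.94 − 1.94X; [E] = 0.97X.
K = [E] / ([G]^2).
This equals 0.714 at X = 0.553 (the root in 0 < X < 1).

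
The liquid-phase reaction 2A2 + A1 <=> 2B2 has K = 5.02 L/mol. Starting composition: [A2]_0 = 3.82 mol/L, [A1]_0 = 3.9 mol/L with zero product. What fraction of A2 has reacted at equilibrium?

X = 0.777

Let X = conversion of A2; extent ξ = 3.82X/2 mol/L.
Concentrations: [A2] = 3.82 − 3.82X; [A1] = 3.9 − 1.91X; [B2] = 3.82X.
K = [B2]^2 / ([A2]^2 [A1]).
This equals 5.02 at X = 0.777 (the root in 0 < X < 1).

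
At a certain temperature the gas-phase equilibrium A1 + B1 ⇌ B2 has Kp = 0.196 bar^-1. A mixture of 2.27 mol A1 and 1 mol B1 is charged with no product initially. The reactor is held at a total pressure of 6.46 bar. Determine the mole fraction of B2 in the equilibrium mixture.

Basis: 1 mol B1 initially; let X = conversion of B1. Extent ξ = X.
At extent ξ: n_A1 = 2.27 − X; n_B1 = 1 − X; n_B2 = X.
n_T = Σnᵢ = 3.27 − X.
With p_i = (n_i/n_T)P, Kp = p_B2 / (p_A1 p_B1).
This yields a degree-2 equation in X; solving on (0,1), X = 0.450.
Then n_B2 = 0.45, n_T = 2.82, so y_B2 = 0.159.

y_B2 = 0.159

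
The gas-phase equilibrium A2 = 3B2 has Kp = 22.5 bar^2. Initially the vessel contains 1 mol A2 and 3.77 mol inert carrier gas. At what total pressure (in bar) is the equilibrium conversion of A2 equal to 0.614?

Basis: 1 mol A2 initially; let X = conversion of A2. Extent ξ = X.
Species balance: n_A2 = 1 − X; n_B2 = 3X; n_I = 3.77 (inert).
Total moles n_T = 4.77 + 2X.
Kp = p_B2^3 / (p_A2) with p_i = (n_i/n_T)·P.
At X = 0.614: the mole-fraction product g(X) = Π y_i^ν_i = 0.4501. Since Kp = g(X)·P^{2}, P = (Kp/g)^(1/2) = (22.5/0.4501)^(1/2) = 7.07 bar.

P = 7.07 bar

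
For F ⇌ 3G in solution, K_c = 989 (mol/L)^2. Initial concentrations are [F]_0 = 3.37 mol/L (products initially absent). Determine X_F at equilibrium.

X = 0.826

Let X = conversion of F; extent ξ = 3.37·X mol/L.
Concentrations: [F] = 3.37 − 3.37X; [G] = 10.1X.
K_c = [G]^3 / ([F]).
Solving K_c = 989 for X ∈ (0,1): X = 0.826.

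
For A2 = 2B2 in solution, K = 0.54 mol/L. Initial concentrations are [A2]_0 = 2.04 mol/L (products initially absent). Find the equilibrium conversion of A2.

Let X = conversion of A2; extent ξ = 2.04·X mol/L.
Concentrations: [A2] = 2.04 − 2.04X; [B2] = 4.08X.
K = [B2]^2 / ([A2]).
This equals 0.54 at X = 0.226 (the root in 0 < X < 1).

X = 0.226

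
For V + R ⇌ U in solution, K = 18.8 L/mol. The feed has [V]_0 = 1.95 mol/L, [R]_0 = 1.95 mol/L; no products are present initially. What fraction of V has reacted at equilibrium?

Let X = conversion of V; extent ξ = 1.95·X mol/L.
Concentrations: [V] = 1.95 − 1.95X; [R] = 1.95 − 1.95X; [U] = 1.95X.
K = [U] / ([V] [R]).
This equals 18.8 at X = 0.848 (the root in 0 < X < 1).

X = 0.848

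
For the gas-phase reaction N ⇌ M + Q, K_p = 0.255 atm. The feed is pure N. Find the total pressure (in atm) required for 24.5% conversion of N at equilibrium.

Take 1 mol N as basis and let X be its fractional conversion, so ξ = X.
Moles: n_N = 1 − X; n_M = X; n_Q = X.
n_T = Σnᵢ = 1 + X.
K_p = p_M p_Q / (p_N) with p_i = (n_i/n_T)·P.
At X = 0.245: the mole-fraction product g(X) = Π y_i^ν_i = 0.06386. Since K_p = g(X)·P^{1}, P = (K_p/g)^(1/1) = (0.255/0.06386)^(1/1) = 3.99 atm.

P = 3.99 atm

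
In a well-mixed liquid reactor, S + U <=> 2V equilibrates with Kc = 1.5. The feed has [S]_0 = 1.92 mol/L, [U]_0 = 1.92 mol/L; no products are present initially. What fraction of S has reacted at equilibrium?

Let X = conversion of S; extent ξ = 1.92·X mol/L.
Concentrations: [S] = 1.92 − 1.92X; [U] = 1.92 − 1.92X; [V] = 3.84X.
Kc = [V]^2 / ([S] [U]).
Equating to 1.5: the physical root is X = 0.380.

X = 0.380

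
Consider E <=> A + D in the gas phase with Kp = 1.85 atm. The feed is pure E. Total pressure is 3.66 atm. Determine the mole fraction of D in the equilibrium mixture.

Basis: 1 mol E initially; let X = conversion of E. Extent ξ = X.
Moles: n_E = 1 − X; n_A = X; n_D = X.
Total moles n_T = 1 + X.
Mole fractions y_i = n_i/n_T; Kp = p_A p_D / (p_E) with p_i = y_i·P.
This yields a degree-2 equation in X; solving on (0,1), X = 0.579.
Then n_D = 0.579, n_T = 1.58, so y_D = 0.367.

y_D = 0.367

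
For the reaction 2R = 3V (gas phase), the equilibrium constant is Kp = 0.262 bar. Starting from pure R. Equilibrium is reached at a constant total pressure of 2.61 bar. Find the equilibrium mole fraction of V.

y_V = 0.349

Let X = conversion of R (basis 1 mol R); extent of reaction ξ = 0.5X.
Moles: n_R = 1 − X; n_V = 1.5X.
Summing: n_T = 1 + 0.5X.
With p_i = (n_i/n_T)P, Kp = p_V^3 / (p_R^2).
This yields a degree-3 equation in X; solving on (0,1), X = 0.263.
Then n_V = 0.395, n_T = 1.13, so y_V = 0.349.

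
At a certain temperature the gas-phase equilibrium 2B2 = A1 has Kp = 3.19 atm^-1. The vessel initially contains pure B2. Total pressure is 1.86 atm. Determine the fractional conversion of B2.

X = 0.799

Let X = conversion of B2 (basis 1 mol B2); extent of reaction ξ = 0.5X.
At extent ξ: n_B2 = 1 − X; n_A1 = 0.5X.
Summing: n_T = 1 − 0.5X.
y_i = n_i/n_T, p_i = y_i·P. Kp = p_A1 / (p_B2^2).
This yields a degree-2 equation in X; solving on (0,1), X = 0.799.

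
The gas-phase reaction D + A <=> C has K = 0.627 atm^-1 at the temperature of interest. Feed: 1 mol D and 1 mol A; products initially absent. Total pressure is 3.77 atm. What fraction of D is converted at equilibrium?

Take 1 mol D as basis and let X be its fractional conversion, so ξ = X.
Species balance: n_D = 1 − X; n_A = 1 − X; n_C = X.
Total moles n_T = 2 − X.
With p_i = (n_i/n_T)P, K = p_C / (p_D p_A).
This yields a degree-2 equation in X; solving on (0,1), X = 0.455.

X = 0.455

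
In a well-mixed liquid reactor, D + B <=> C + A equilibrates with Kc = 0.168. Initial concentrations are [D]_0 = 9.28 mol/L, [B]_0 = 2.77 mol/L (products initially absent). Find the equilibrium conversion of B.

X = 0.493

Let X = conversion of B; extent ξ = 2.77·X mol/L.
Concentrations: [D] = 9.28 − 2.77X; [B] = 2.77 − 2.77X; [C] = 2.77X; [A] = 2.77X.
Kc = [C] [A] / ([D] [B]).
This equals 0.168 at X = 0.493 (the root in 0 < X < 1).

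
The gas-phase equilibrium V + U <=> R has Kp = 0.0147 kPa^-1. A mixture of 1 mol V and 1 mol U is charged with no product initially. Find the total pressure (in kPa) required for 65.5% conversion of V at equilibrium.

Take 1 mol V as basis and let X be its fractional conversion, so ξ = X.
Mole table: n_V = 1 − X; n_U = 1 − X; n_R = X.
n_T = Σnᵢ = 2 − X.
Kp = p_R / (p_V p_U) with p_i = (n_i/n_T)·P.
At X = 0.655: the mole-fraction product g(X) = Π y_i^ν_i = 7.402. Since Kp = g(X)·P^{-1}, P = (g/Kp)^(1/1) = (7.402/0.0147)^(1/1) = 504 kPa.

P = 504 kPa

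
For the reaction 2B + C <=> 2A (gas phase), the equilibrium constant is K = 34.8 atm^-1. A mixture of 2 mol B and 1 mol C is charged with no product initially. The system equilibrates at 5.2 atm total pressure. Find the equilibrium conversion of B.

X = 0.802

Take 2 mol B as basis and let X be its fractional conversion, so ξ = X.
Moles: n_B = 2 − 2X; n_C = 1 − X; n_A = 2X.
Total moles n_T = 3 − X.
Mole fractions y_i = n_i/n_T; K = p_A^2 / (p_B^2 p_C) with p_i = y_i·P.
This yields a degree-3 equation in X; solving on (0,1), X = 0.802.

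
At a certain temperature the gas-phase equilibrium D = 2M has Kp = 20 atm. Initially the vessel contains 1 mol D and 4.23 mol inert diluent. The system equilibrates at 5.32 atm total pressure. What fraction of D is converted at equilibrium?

Let X = conversion of D (basis 1 mol D); extent of reaction ξ = X.
Mole table: n_D = 1 − X; n_M = 2X; n_I = 4.23 (inert).
n_T = Σnᵢ = 5.23 + X.
y_i = n_i/n_T, p_i = y_i·P. Kp = p_M^2 / (p_D).
Setting this equal to 20 atm and taking the physical root (0 < X < 1) gives X = 0.868.

X = 0.868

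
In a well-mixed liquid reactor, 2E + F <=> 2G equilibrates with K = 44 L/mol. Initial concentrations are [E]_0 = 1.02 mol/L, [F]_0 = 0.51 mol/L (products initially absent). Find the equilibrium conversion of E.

X = 0.716

Let X = conversion of E; extent ξ = 1.02X/2 mol/L.
Concentrations: [E] = 1.02 − 1.02X; [F] = 0.51 − 0.51X; [G] = 1.02X.
K = [G]^2 / ([E]^2 [F]).
Setting equal to 44 and solving for X on (0,1) gives X = 0.716.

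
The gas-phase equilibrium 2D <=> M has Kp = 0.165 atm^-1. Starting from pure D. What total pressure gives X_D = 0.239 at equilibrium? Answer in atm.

Take 1 mol D as basis and let X be its fractional conversion, so ξ = 0.5X.
Mole table: n_D = 1 − X; n_M = 0.5X.
n_T = Σnᵢ = 1 − 0.5X.
Kp = p_M / (p_D^2) with p_i = (n_i/n_T)·P.
At X = 0.239: the mole-fraction product g(X) = Π y_i^ν_i = 0.1817. Since Kp = g(X)·P^{-1}, P = (g/Kp)^(1/1) = (0.1817/0.165)^(1/1) = 1.1 atm.

P = 1.1 atm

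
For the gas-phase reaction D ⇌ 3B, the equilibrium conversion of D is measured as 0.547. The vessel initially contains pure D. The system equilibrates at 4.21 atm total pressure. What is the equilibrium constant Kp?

Take 1 mol D as basis and let X be its fractional conversion, so ξ = X.
At extent ξ: n_D = 1 − X; n_B = 3X.
Total moles n_T = 1 + 2X.
At X = 0.547: n_D = 0.453, n_B = 1.64, n_T = 2.09.
p_i = (n_i/n_T)·P. Kp = p_B^3 / (p_D) = 39.4 atm^2.

Kp = 39.4 atm^2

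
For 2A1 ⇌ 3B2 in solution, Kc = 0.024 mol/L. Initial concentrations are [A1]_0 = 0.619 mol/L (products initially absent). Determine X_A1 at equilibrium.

Let X = conversion of A1; extent ξ = 0.619X/2 mol/L.
Concentrations: [A1] = 0.619 − 0.619X; [B2] = 0.928X.
Kc = [B2]^3 / ([A1]^2).
This equals 0.024 at X = 0.195 (the root in 0 < X < 1).

X = 0.195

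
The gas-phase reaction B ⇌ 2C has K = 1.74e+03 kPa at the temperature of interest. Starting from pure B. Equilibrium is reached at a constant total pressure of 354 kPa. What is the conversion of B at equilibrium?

Take 1 mol B as basis and let X be its fractional conversion, so ξ = X.
Moles: n_B = 1 − X; n_C = 2X.
n_T = Σnᵢ = 1 + X.
Mole fractions y_i = n_i/n_T; K = p_C^2 / (p_B) with p_i = y_i·P.
This yields a degree-2 equation in X; solving on (0,1), X = 0.743.

X = 0.743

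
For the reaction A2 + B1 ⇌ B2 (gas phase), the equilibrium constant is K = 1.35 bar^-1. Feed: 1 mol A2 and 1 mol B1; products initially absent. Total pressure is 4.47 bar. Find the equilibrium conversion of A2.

Take 1 mol A2 as basis and let X be its fractional conversion, so ξ = X.
Species balance: n_A2 = 1 − X; n_B1 = 1 − X; n_B2 = X.
Total moles n_T = 2 − X.
With p_i = (n_i/n_T)P, K = p_B2 / (p_A2 p_B1).
This yields a degree-2 equation in X; solving on (0,1), X = 0.623.

X = 0.623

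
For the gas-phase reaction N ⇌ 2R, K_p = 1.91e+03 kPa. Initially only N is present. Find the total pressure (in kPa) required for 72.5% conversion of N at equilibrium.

P = 431 kPa

Basis: 1 mol N initially; let X = conversion of N. Extent ξ = X.
Mole table: n_N = 1 − X; n_R = 2X.
Summing: n_T = 1 + X.
K_p = p_R^2 / (p_N) with p_i = (n_i/n_T)·P.
At X = 0.725: the mole-fraction product g(X) = Π y_i^ν_i = 4.432. Since K_p = g(X)·P^{1}, P = (K_p/g)^(1/1) = (1.91e+03/4.432)^(1/1) = 431 kPa.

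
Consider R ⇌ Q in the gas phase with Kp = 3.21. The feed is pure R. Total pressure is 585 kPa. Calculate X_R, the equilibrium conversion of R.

X = 0.762

Take 1 mol R as basis and let X be its fractional conversion, so ξ = X.
Moles: n_R = 1 − X; n_Q = X.
Total moles n_T = 1 (Δν = 0, constant).
Mole fractions y_i = n_i/n_T; Kp = p_Q / (p_R) with p_i = y_i·P.
This yields a degree-1 equation in X; solving on (0,1), X = 0.762.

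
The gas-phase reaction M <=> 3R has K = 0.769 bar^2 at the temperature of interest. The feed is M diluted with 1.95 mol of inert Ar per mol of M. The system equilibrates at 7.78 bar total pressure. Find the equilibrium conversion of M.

Take 1 mol M as basis and let X be its fractional conversion, so ξ = X.
At extent ξ: n_M = 1 − X; n_R = 3X; n_I = 1.95 (inert).
n_T = Σnᵢ = 2.95 + 2X.
With p_i = (n_i/n_T)P, K = p_R^3 / (p_M).
Setting this equal to 0.769 bar^2 and taking the physical root (0 < X < 1) gives X = 0.162.

X = 0.162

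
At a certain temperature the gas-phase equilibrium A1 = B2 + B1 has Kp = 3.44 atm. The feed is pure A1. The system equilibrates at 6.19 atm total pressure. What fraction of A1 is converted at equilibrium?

Let X = conversion of A1 (basis 1 mol A1); extent of reaction ξ = X.
Mole table: n_A1 = 1 − X; n_B2 = X; n_B1 = X.
Total moles n_T = 1 + X.
Mole fractions y_i = n_i/n_T; Kp = p_B2 p_B1 / (p_A1) with p_i = y_i·P.
Equating to 3.44 atm and solving on 0 < X < 1: X = 0.598.

X = 0.598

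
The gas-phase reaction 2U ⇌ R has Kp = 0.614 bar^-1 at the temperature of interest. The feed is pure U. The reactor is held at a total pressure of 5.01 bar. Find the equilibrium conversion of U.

X = 0.726

Let X = conversion of U (basis 1 mol U); extent of reaction ξ = 0.5X.
Mole table: n_U = 1 − X; n_R = 0.5X.
Total moles n_T = 1 − 0.5X.
With p_i = (n_i/n_T)P, Kp = p_R / (p_U^2).
Equating to 0.614 bar^-1 and solving on 0 < X < 1: X = 0.726.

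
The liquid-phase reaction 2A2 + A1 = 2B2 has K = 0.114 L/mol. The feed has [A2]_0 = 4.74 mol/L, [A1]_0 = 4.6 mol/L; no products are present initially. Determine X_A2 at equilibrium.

X = 0.393

Let X = conversion of A2; extent ξ = 4.74X/2 mol/L.
Concentrations: [A2] = 4.74 − 4.74X; [A1] = 4.6 − 2.37X; [B2] = 4.74X.
K = [B2]^2 / ([A2]^2 [A1]).
Setting equal to 0.114 and solving for X on (0,1) gives X = 0.393.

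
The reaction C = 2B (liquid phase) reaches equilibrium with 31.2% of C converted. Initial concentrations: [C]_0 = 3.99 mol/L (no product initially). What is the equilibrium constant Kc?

Let X = conversion of C.
Concentrations: [C] = 3.99 − 3.99X; [B] = 7.98X.
At X = 0.312: [C] = 2.75, [B] = 2.49.
Kc = [B]^2 / ([C]) = 2.26 mol/L.

Kc = 2.26 mol/L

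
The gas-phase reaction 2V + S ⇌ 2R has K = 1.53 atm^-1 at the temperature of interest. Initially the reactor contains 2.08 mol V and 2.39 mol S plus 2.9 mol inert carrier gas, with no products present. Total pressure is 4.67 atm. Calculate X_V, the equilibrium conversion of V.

Take 2.08 mol V as basis and let X be its fractional conversion, so ξ = 1.04X.
Moles: n_V = 2.08 − 2.08X; n_S = 2.39 − 1.04X; n_R = 2.08X; n_I = 2.9 (inert).
n_T = Σnᵢ = 7.37 − 1.04X.
Mole fractions y_i = n_i/n_T; K = p_R^2 / (p_V^2 p_S) with p_i = y_i·P.
Setting this equal to 1.53 atm^-1 and taking the physical root (0 < X < 1) gives X = 0.579.

X = 0.579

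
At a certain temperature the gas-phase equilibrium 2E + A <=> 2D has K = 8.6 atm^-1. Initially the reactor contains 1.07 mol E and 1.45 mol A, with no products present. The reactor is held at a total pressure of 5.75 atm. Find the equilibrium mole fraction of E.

Let X = conversion of E (basis 1.07 mol E); extent of reaction ξ = 0.535X.
At extent ξ: n_E = 1.07 − 1.07X; n_A = 1.45 − 0.535X; n_D = 1.07X.
Summing: n_T = 2.52 − 0.535X.
Mole fractions y_i = n_i/n_T; K = p_D^2 / (p_E^2 p_A) with p_i = y_i·P.
This yields a degree-3 equation in X; solving on (0,1), X = 0.830.
Then n_E = 0.182, n_T = 2.08, so y_E = 0.087.

y_E = 0.087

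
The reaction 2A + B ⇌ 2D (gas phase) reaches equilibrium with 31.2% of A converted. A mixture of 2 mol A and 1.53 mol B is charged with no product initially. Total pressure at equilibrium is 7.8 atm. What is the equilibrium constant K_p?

Let X = conversion of A (basis 2 mol A); extent of reaction ξ = X.
At extent ξ: n_A = 2 − 2X; n_B = 1.53 − X; n_D = 2X.
n_T = Σnᵢ = 3.53 − X.
At X = 0.312: n_A = 1.38, n_B = 1.22, n_D = 0.624, n_T = 3.22.
p_i = (n_i/n_T)·P. K_p = p_D^2 / (p_A^2 p_B) = 0.0697 atm^-1.

K_p = 0.0697 atm^-1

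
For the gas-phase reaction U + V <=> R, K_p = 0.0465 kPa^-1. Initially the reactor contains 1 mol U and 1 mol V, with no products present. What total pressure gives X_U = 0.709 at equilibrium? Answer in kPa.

Basis: 1 mol U initially; let X = conversion of U. Extent ξ = X.
Species balance: n_U = 1 − X; n_V = 1 − X; n_R = X.
Total moles n_T = 2 − X.
K_p = p_R / (p_U p_V) with p_i = (n_i/n_T)·P.
At X = 0.709: the mole-fraction product g(X) = Π y_i^ν_i = 10.81. Since K_p = g(X)·P^{-1}, P = (g/K_p)^(1/1) = (10.81/0.0465)^(1/1) = 232 kPa.

P = 232 kPa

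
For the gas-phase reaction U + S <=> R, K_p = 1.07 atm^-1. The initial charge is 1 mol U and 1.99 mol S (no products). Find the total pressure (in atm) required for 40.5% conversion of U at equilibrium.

Basis: 1 mol U initially; let X = conversion of U. Extent ξ = X.
Mole table: n_U = 1 − X; n_S = 1.99 − X; n_R = X.
n_T = Σnᵢ = 2.99 − X.
K_p = p_R / (p_U p_S) with p_i = (n_i/n_T)·P.
At X = 0.405: the mole-fraction product g(X) = Π y_i^ν_i = 1.11. Since K_p = g(X)·P^{-1}, P = (g/K_p)^(1/1) = (1.11/1.07)^(1/1) = 1.04 atm.

P = 1.04 atm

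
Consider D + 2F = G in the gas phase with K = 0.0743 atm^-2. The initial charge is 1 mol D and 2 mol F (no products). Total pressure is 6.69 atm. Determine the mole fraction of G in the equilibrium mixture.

y_G = 0.227

Take 1 mol D as basis and let X be its fractional conversion, so ξ = X.
Mole table: n_D = 1 − X; n_F = 2 − 2X; n_G = X.
n_T = Σnᵢ = 3 − 2X.
With p_i = (n_i/n_T)P, K = p_G / (p_D p_F^2).
Substituting and setting equal to 0.0743 atm^-2 gives a polynomial in X; the root in (0,1) is X = 0.469.
Then n_G = 0.469, n_T = 2.06, so y_G = 0.227.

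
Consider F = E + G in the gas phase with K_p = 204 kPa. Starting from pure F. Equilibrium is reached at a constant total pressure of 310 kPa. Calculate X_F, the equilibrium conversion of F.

Take 1 mol F as basis and let X be its fractional conversion, so ξ = X.
Moles: n_F = 1 − X; n_E = X; n_G = X.
n_T = Σnᵢ = 1 + X.
With p_i = (n_i/n_T)P, K_p = p_E p_G / (p_F).
Setting this equal to 204 kPa and taking the physical root (0 < X < 1) gives X = 0.630.

X = 0.630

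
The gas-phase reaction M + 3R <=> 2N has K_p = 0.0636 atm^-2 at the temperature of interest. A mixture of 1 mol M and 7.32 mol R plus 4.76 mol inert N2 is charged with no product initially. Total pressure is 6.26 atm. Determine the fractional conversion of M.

X = 0.573

Take 1 mol M as basis and let X be its fractional conversion, so ξ = X.
Moles: n_M = 1 − X; n_R = 7.32 − 3X; n_N = 2X; n_I = 4.76 (inert).
n_T = Σnᵢ = 13.1 − 2X.
Mole fractions y_i = n_i/n_T; K_p = p_N^2 / (p_M p_R^3) with p_i = y_i·P.
This yields a degree-4 equation in X; solving on (0,1), X = 0.573.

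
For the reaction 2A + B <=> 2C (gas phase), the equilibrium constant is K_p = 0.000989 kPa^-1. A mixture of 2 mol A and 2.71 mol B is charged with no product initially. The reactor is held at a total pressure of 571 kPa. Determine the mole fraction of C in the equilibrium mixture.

Take 2 mol A as basis and let X be its fractional conversion, so ξ = X.
Moles: n_A = 2 − 2X; n_B = 2.71 − X; n_C = 2X.
Summing: n_T = 4.71 − X.
With p_i = (n_i/n_T)P, K_p = p_C^2 / (p_A^2 p_B).
Substituting and setting equal to 0.000989 kPa^-1 gives a polynomial in X; the root in (0,1) is X = 0.356.
Then n_C = 0.712, n_T = 4.35, so y_C = 0.163.

y_C = 0.163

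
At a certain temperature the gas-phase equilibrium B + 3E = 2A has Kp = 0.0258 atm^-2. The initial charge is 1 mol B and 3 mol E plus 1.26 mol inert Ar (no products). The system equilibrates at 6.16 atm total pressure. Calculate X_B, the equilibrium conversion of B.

X = 0.282

Basis: 1 mol B initially; let X = conversion of B. Extent ξ = X.
Moles: n_B = 1 − X; n_E = 3 − 3X; n_A = 2X; n_I = 1.26 (inert).
n_T = Σnᵢ = 5.26 − 2X.
y_i = n_i/n_T, p_i = y_i·P. Kp = p_A^2 / (p_B p_E^3).
Substituting and setting equal to 0.0258 atm^-2 gives a polynomial in X; the root in (0,1) is X = 0.282.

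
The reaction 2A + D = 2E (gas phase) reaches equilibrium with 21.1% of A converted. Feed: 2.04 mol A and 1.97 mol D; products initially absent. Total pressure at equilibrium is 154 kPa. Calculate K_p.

K_p = 0.001 kPa^-1

Let X = conversion of A (basis 2.04 mol A); extent of reaction ξ = 1.02X.
Species balance: n_A = 2.04 − 2.04X; n_D = 1.97 − 1.02X; n_E = 2.04X.
Summing: n_T = 4.01 − 1.02X.
At X = 0.211: n_A = 1.61, n_D = 1.75, n_E = 0.43, n_T = 3.79.
p_i = (n_i/n_T)·P. K_p = p_E^2 / (p_A^2 p_D) = 0.001 kPa^-1.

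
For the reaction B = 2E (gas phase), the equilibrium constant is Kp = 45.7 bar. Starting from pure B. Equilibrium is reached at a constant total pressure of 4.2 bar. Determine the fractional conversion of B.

Let X = conversion of B (basis 1 mol B); extent of reaction ξ = X.
At extent ξ: n_B = 1 − X; n_E = 2X.
n_T = Σnᵢ = 1 + X.
y_i = n_i/n_T, p_i = y_i·P. Kp = p_E^2 / (p_B).
Equating to 45.7 bar and solving on 0 < X < 1: X = 0.855.

X = 0.855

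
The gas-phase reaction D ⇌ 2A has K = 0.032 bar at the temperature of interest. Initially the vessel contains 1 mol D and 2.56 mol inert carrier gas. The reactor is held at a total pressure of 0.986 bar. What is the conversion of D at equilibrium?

Let X = conversion of D (basis 1 mol D); extent of reaction ξ = X.
Species balance: n_D = 1 − X; n_A = 2X; n_I = 2.56 (inert).
Summing: n_T = 3.56 + X.
Mole fractions y_i = n_i/n_T; K = p_A^2 / (p_D) with p_i = y_i·P.
Setting this equal to 0.032 bar and taking the physical root (0 < X < 1) gives X = 0.159.

X = 0.159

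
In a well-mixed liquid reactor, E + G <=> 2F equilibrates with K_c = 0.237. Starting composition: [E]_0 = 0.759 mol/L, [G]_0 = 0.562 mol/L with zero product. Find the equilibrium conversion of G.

X = 0.227

Let X = conversion of G; extent ξ = 0.562·X mol/L.
Concentrations: [E] = 0.759 − 0.562X; [G] = 0.562 − 0.562X; [F] = 1.12X.
K_c = [F]^2 / ([E] [G]).
Setting equal to 0.237 and solving for X on (0,1) gives X = 0.227.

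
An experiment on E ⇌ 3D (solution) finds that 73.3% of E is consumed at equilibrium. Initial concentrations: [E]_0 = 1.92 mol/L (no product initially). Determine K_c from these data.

K_c = 147 (mol/L)^2

Let X = conversion of E.
Concentrations: [E] = 1.92 − 1.92X; [D] = 5.76X.
At X = 0.733: [E] = 0.513, [D] = 4.22.
K_c = [D]^3 / ([E]) = 147 (mol/L)^2.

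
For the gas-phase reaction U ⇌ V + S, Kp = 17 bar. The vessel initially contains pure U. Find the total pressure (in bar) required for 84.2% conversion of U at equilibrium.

P = 6.98 bar

Take 1 mol U as basis and let X be its fractional conversion, so ξ = X.
At extent ξ: n_U = 1 − X; n_V = X; n_S = X.
Total moles n_T = 1 + X.
Kp = p_V p_S / (p_U) with p_i = (n_i/n_T)·P.
At X = 0.842: the mole-fraction product g(X) = Π y_i^ν_i = 2.436. Since Kp = g(X)·P^{1}, P = (Kp/g)^(1/1) = (17/2.436)^(1/1) = 6.98 bar.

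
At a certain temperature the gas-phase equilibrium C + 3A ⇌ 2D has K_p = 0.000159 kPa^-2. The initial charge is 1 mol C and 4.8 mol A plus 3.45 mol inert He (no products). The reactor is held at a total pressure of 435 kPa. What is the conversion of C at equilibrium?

Let X = conversion of C (basis 1 mol C); extent of reaction ξ = X.
At extent ξ: n_C = 1 − X; n_A = 4.8 − 3X; n_D = 2X; n_I = 3.45 (inert).
Total moles n_T = 9.25 − 2X.
Mole fractions y_i = n_i/n_T; K_p = p_D^2 / (p_C p_A^3) with p_i = y_i·P.
Substituting and setting equal to 0.000159 kPa^-2 gives a polynomial in X; the root in (0,1) is X = 0.742.

X = 0.742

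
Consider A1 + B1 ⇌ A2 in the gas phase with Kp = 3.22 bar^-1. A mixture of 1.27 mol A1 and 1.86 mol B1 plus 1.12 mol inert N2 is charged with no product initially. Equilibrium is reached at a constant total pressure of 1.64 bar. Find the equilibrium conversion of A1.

X = 0.621

Let X = conversion of A1 (basis 1.27 mol A1); extent of reaction ξ = 1.27X.
At extent ξ: n_A1 = 1.27 − 1.27X; n_B1 = 1.86 − 1.27X; n_A2 = 1.27X; n_I = 1.12 (inert).
Summing: n_T = 4.25 − 1.27X.
Mole fractions y_i = n_i/n_T; Kp = p_A2 / (p_A1 p_B1) with p_i = y_i·P.
This yields a degree-2 equation in X; solving on (0,1), X = 0.621.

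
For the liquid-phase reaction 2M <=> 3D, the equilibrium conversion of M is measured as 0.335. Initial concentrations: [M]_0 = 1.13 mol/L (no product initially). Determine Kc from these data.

Let X = conversion of M.
Concentrations: [M] = 1.13 − 1.13X; [D] = 1.69X.
At X = 0.335: [M] = 0.751, [D] = 0.568.
Kc = [D]^3 / ([M]^2) = 0.324 mol/L.

Kc = 0.324 mol/L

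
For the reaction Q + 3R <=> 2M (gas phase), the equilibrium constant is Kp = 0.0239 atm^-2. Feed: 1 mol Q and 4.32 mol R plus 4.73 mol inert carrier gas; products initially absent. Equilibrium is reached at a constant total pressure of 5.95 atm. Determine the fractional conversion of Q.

X = 0.271

Let X = conversion of Q (basis 1 mol Q); extent of reaction ξ = X.
At extent ξ: n_Q = 1 − X; n_R = 4.32 − 3X; n_M = 2X; n_I = 4.73 (inert).
n_T = Σnᵢ = 10.1 − 2X.
y_i = n_i/n_T, p_i = y_i·P. Kp = p_M^2 / (p_Q p_R^3).
Setting this equal to 0.0239 atm^-2 and taking the physical root (0 < X < 1) gives X = 0.271.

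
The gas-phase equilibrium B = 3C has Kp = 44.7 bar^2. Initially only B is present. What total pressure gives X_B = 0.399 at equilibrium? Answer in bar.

Take 1 mol B as basis and let X be its fractional conversion, so ξ = X.
Mole table: n_B = 1 − X; n_C = 3X.
Total moles n_T = 1 + 2X.
Kp = p_C^3 / (p_B) with p_i = (n_i/n_T)·P.
At X = 0.399: the mole-fraction product g(X) = Π y_i^ν_i = 0.8827. Since Kp = g(X)·P^{2}, P = (Kp/g)^(1/2) = (44.7/0.8827)^(1/2) = 7.12 bar.

P = 7.12 bar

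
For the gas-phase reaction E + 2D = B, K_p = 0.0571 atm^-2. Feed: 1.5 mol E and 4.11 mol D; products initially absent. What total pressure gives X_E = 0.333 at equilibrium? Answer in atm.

Basis: 1.5 mol E initially; let X = conversion of E. Extent ξ = 1.5X.
Species balance: n_E = 1.5 − 1.5X; n_D = 4.11 − 3X; n_B = 1.5X.
Total moles n_T = 5.61 − 3X.
K_p = p_B / (p_E p_D^2) with p_i = (n_i/n_T)·P.
At X = 0.333: the mole-fraction product g(X) = Π y_i^ν_i = 1.097. Since K_p = g(X)·P^{-2}, P = (g/K_p)^(1/2) = (1.097/0.0571)^(1/2) = 4.38 atm.

P = 4.38 atm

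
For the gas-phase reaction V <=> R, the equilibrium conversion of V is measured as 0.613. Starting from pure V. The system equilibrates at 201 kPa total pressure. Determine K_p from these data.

Basis: 1 mol V initially; let X = conversion of V. Extent ξ = X.
At extent ξ: n_V = 1 − X; n_R = X.
Total moles n_T = 1 (Δν = 0, constant).
At X = 0.613: n_V = 0.387, n_R = 0.613, n_T = 1.
p_i = (n_i/n_T)·P. K_p = p_R / (p_V) = 1.58.

K_p = 1.58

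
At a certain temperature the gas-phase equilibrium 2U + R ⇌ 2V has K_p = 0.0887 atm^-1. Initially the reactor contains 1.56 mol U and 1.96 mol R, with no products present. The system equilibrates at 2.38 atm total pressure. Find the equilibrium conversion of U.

X = 0.251

Let X = conversion of U (basis 1.56 mol U); extent of reaction ξ = 0.78X.
At extent ξ: n_U = 1.56 − 1.56X; n_R = 1.96 − 0.78X; n_V = 1.56X.
n_T = Σnᵢ = 3.52 − 0.78X.
y_i = n_i/n_T, p_i = y_i·P. K_p = p_V^2 / (p_U^2 p_R).
This yields a degree-3 equation in X; solving on (0,1), X = 0.251.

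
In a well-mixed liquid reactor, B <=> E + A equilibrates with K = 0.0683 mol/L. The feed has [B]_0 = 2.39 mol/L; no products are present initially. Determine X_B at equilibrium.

X = 0.155

Let X = conversion of B; extent ξ = 2.39·X mol/L.
Concentrations: [B] = 2.39 − 2.39X; [E] = 2.39X; [A] = 2.39X.
K = [E] [A] / ([B]).
Equating to 0.0683 mol/L: the physical root is X = 0.155.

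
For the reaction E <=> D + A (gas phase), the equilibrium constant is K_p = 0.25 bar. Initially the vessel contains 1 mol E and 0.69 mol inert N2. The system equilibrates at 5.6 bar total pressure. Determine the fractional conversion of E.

X = 0.254

Take 1 mol E as basis and let X be its fractional conversion, so ξ = X.
Mole table: n_E = 1 − X; n_D = X; n_A = X; n_I = 0.69 (inert).
Summing: n_T = 1.69 + X.
Mole fractions y_i = n_i/n_T; K_p = p_D p_A / (p_E) with p_i = y_i·P.
Equating to 0.25 bar and solving on 0 < X < 1: X = 0.254.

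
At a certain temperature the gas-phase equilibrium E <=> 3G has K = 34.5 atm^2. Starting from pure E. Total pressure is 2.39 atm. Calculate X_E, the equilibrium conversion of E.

X = 0.720

Take 1 mol E as basis and let X be its fractional conversion, so ξ = X.
At extent ξ: n_E = 1 − X; n_G = 3X.
n_T = Σnᵢ = 1 + 2X.
y_i = n_i/n_T, p_i = y_i·P. K = p_G^3 / (p_E).
This yields a degree-3 equation in X; solving on (0,1), X = 0.720.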